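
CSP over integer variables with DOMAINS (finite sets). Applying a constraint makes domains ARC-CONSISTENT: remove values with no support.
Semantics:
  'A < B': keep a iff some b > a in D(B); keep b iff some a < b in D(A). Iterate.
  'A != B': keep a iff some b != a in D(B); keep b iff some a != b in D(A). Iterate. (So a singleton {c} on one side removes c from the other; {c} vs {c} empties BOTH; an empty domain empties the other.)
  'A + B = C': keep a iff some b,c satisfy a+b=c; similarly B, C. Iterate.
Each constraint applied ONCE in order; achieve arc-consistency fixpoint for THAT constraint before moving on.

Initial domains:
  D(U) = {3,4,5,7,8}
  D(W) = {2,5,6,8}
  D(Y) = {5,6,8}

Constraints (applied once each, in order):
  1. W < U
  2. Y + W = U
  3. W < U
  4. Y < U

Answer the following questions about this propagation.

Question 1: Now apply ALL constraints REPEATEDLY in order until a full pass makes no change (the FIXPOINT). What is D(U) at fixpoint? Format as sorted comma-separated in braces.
pass 0 (initial): D(U)={3,4,5,7,8}
pass 1: U {3,4,5,7,8}->{7,8}; W {2,5,6,8}->{2}; Y {5,6,8}->{5,6}
pass 2: no change
Fixpoint after 2 passes: D(U) = {7,8}

Answer: {7,8}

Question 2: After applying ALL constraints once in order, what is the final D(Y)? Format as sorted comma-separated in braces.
Answer: {5,6}

Derivation:
Constraint 1 (W < U) on D(W)={2,5,6,8} D(U)={3,4,5,7,8}: W {2,5,6,8}->{2,5,6}
Constraint 2 (Y + W = U) on D(Y)={5,6,8} D(W)={2,5,6} D(U)={3,4,5,7,8}: Y {5,6,8}->{5,6}; W {2,5,6}->{2}; U {3,4,5,7,8}->{7,8}
Constraint 3 (W < U) on D(W)={2} D(U)={7,8}: no change
Constraint 4 (Y < U) on D(Y)={5,6} D(U)={7,8}: no change
So after all 4 constraints: D(Y) = {5,6}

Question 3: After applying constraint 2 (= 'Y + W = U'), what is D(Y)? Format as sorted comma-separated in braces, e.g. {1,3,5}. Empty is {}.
Answer: {5,6}

Derivation:
Constraint 1 (W < U) on D(W)={2,5,6,8} D(U)={3,4,5,7,8}: W {2,5,6,8}->{2,5,6}
Constraint 2 (Y + W = U) on D(Y)={5,6,8} D(W)={2,5,6} D(U)={3,4,5,7,8}: Y {5,6,8}->{5,6}; W {2,5,6}->{2}; U {3,4,5,7,8}->{7,8}
So after constraint 2: D(Y) = {5,6}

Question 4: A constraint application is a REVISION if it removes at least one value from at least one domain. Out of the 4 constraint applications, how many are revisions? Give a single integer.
Constraint 1 (W < U) on D(W)={2,5,6,8} D(U)={3,4,5,7,8}: W {2,5,6,8}->{2,5,6} => REVISION
Constraint 2 (Y + W = U) on D(Y)={5,6,8} D(W)={2,5,6} D(U)={3,4,5,7,8}: Y {5,6,8}->{5,6}; W {2,5,6}->{2}; U {3,4,5,7,8}->{7,8} => REVISION
Constraint 3 (W < U) on D(W)={2} D(U)={7,8}: no change => not a revision
Constraint 4 (Y < U) on D(Y)={5,6} D(U)={7,8}: no change => not a revision
Total revisions = 2

Answer: 2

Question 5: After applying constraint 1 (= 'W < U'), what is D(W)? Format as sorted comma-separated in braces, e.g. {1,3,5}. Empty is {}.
Answer: {2,5,6}

Derivation:
Constraint 1 (W < U) on D(W)={2,5,6,8} D(U)={3,4,5,7,8}: W {2,5,6,8}->{2,5,6}
So after constraint 1: D(W) = {2,5,6}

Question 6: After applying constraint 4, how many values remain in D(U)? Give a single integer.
Constraint 1 (W < U) on D(W)={2,5,6,8} D(U)={3,4,5,7,8}: W {2,5,6,8}->{2,5,6}
Constraint 2 (Y + W = U) on D(Y)={5,6,8} D(W)={2,5,6} D(U)={3,4,5,7,8}: Y {5,6,8}->{5,6}; W {2,5,6}->{2}; U {3,4,5,7,8}->{7,8}
Constraint 3 (W < U) on D(W)={2} D(U)={7,8}: no change
Constraint 4 (Y < U) on D(Y)={5,6} D(U)={7,8}: no change
So after constraint 4: D(U)={7,8}, size = 2

Answer: 2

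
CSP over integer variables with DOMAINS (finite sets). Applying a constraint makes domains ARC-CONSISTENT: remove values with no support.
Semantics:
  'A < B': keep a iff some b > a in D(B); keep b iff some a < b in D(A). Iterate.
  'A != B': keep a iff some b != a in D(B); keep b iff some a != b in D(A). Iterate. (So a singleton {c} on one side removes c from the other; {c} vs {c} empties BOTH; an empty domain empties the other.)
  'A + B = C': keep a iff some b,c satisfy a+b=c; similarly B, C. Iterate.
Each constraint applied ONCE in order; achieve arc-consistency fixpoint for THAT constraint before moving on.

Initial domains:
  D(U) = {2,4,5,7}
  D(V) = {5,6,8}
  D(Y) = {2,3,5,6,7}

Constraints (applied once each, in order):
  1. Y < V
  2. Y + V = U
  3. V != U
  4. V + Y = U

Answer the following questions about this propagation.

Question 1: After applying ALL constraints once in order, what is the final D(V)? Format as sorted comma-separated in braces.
Constraint 1 (Y < V) on D(Y)={2,3,5,6,7} D(V)={5,6,8}: no change
Constraint 2 (Y + V = U) on D(Y)={2,3,5,6,7} D(V)={5,6,8} D(U)={2,4,5,7}: Y {2,3,5,6,7}->{2}; V {5,6,8}->{5}; U {2,4,5,7}->{7}
Constraint 3 (V != U) on D(V)={5} D(U)={7}: no change
Constraint 4 (V + Y = U) on D(V)={5} D(Y)={2} D(U)={7}: no change
So after all 4 constraints: D(V) = {5}

Answer: {5}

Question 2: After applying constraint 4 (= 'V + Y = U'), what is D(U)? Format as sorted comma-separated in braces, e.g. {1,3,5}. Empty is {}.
Answer: {7}

Derivation:
Constraint 1 (Y < V) on D(Y)={2,3,5,6,7} D(V)={5,6,8}: no change
Constraint 2 (Y + V = U) on D(Y)={2,3,5,6,7} D(V)={5,6,8} D(U)={2,4,5,7}: Y {2,3,5,6,7}->{2}; V {5,6,8}->{5}; U {2,4,5,7}->{7}
Constraint 3 (V != U) on D(V)={5} D(U)={7}: no change
Constraint 4 (V + Y = U) on D(V)={5} D(Y)={2} D(U)={7}: no change
So after constraint 4: D(U) = {7}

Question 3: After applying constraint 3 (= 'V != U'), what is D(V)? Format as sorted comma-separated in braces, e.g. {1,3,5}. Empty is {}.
Answer: {5}

Derivation:
Constraint 1 (Y < V) on D(Y)={2,3,5,6,7} D(V)={5,6,8}: no change
Constraint 2 (Y + V = U) on D(Y)={2,3,5,6,7} D(V)={5,6,8} D(U)={2,4,5,7}: Y {2,3,5,6,7}->{2}; V {5,6,8}->{5}; U {2,4,5,7}->{7}
Constraint 3 (V != U) on D(V)={5} D(U)={7}: no change
So after constraint 3: D(V) = {5}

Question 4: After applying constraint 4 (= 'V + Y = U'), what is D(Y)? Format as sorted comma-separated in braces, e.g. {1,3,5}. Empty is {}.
Answer: {2}

Derivation:
Constraint 1 (Y < V) on D(Y)={2,3,5,6,7} D(V)={5,6,8}: no change
Constraint 2 (Y + V = U) on D(Y)={2,3,5,6,7} D(V)={5,6,8} D(U)={2,4,5,7}: Y {2,3,5,6,7}->{2}; V {5,6,8}->{5}; U {2,4,5,7}->{7}
Constraint 3 (V != U) on D(V)={5} D(U)={7}: no change
Constraint 4 (V + Y = U) on D(V)={5} D(Y)={2} D(U)={7}: no change
So after constraint 4: D(Y) = {2}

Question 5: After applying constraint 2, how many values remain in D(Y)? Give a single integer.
Answer: 1

Derivation:
Constraint 1 (Y < V) on D(Y)={2,3,5,6,7} D(V)={5,6,8}: no change
Constraint 2 (Y + V = U) on D(Y)={2,3,5,6,7} D(V)={5,6,8} D(U)={2,4,5,7}: Y {2,3,5,6,7}->{2}; V {5,6,8}->{5}; U {2,4,5,7}->{7}
So after constraint 2: D(Y)={2}, size = 1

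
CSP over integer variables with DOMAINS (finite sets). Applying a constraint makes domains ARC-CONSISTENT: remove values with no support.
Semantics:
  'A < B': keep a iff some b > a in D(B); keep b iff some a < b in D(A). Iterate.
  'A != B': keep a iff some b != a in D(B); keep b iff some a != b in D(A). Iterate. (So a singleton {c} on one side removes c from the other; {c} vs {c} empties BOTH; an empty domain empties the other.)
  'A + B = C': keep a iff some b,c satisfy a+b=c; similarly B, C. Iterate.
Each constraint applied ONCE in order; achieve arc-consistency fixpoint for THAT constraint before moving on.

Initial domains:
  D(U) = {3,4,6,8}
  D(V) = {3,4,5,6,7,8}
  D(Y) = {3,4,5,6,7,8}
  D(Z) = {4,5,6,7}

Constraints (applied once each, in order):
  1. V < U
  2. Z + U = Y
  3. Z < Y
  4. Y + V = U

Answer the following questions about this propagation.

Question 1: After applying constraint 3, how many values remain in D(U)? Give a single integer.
Answer: 1

Derivation:
Constraint 1 (V < U) on D(V)={3,4,5,6,7,8} D(U)={3,4,6,8}: V {3,4,5,6,7,8}->{3,4,5,6,7}; U {3,4,6,8}->{4,6,8}
Constraint 2 (Z + U = Y) on D(Z)={4,5,6,7} D(U)={4,6,8} D(Y)={3,4,5,6,7,8}: Z {4,5,6,7}->{4}; U {4,6,8}->{4}; Y {3,4,5,6,7,8}->{8}
Constraint 3 (Z < Y) on D(Z)={4} D(Y)={8}: no change
So after constraint 3: D(U)={4}, size = 1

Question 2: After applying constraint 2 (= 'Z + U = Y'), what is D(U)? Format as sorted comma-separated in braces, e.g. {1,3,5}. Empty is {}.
Answer: {4}

Derivation:
Constraint 1 (V < U) on D(V)={3,4,5,6,7,8} D(U)={3,4,6,8}: V {3,4,5,6,7,8}->{3,4,5,6,7}; U {3,4,6,8}->{4,6,8}
Constraint 2 (Z + U = Y) on D(Z)={4,5,6,7} D(U)={4,6,8} D(Y)={3,4,5,6,7,8}: Z {4,5,6,7}->{4}; U {4,6,8}->{4}; Y {3,4,5,6,7,8}->{8}
So after constraint 2: D(U) = {4}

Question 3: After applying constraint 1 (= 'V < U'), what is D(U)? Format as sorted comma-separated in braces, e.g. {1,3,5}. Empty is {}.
Answer: {4,6,8}

Derivation:
Constraint 1 (V < U) on D(V)={3,4,5,6,7,8} D(U)={3,4,6,8}: V {3,4,5,6,7,8}->{3,4,5,6,7}; U {3,4,6,8}->{4,6,8}
So after constraint 1: D(U) = {4,6,8}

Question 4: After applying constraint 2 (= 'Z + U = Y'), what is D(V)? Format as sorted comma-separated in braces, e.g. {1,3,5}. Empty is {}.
Answer: {3,4,5,6,7}

Derivation:
Constraint 1 (V < U) on D(V)={3,4,5,6,7,8} D(U)={3,4,6,8}: V {3,4,5,6,7,8}->{3,4,5,6,7}; U {3,4,6,8}->{4,6,8}
Constraint 2 (Z + U = Y) on D(Z)={4,5,6,7} D(U)={4,6,8} D(Y)={3,4,5,6,7,8}: Z {4,5,6,7}->{4}; U {4,6,8}->{4}; Y {3,4,5,6,7,8}->{8}
So after constraint 2: D(V) = {3,4,5,6,7}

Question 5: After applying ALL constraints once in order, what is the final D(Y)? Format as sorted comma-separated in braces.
Constraint 1 (V < U) on D(V)={3,4,5,6,7,8} D(U)={3,4,6,8}: V {3,4,5,6,7,8}->{3,4,5,6,7}; U {3,4,6,8}->{4,6,8}
Constraint 2 (Z + U = Y) on D(Z)={4,5,6,7} D(U)={4,6,8} D(Y)={3,4,5,6,7,8}: Z {4,5,6,7}->{4}; U {4,6,8}->{4}; Y {3,4,5,6,7,8}->{8}
Constraint 3 (Z < Y) on D(Z)={4} D(Y)={8}: no change
Constraint 4 (Y + V = U) on D(Y)={8} D(V)={3,4,5,6,7} D(U)={4}: Y {8}->{}; V {3,4,5,6,7}->{}; U {4}->{}
So after all 4 constraints: D(Y) = {}

Answer: {}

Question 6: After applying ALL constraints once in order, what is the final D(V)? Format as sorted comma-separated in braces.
Constraint 1 (V < U) on D(V)={3,4,5,6,7,8} D(U)={3,4,6,8}: V {3,4,5,6,7,8}->{3,4,5,6,7}; U {3,4,6,8}->{4,6,8}
Constraint 2 (Z + U = Y) on D(Z)={4,5,6,7} D(U)={4,6,8} D(Y)={3,4,5,6,7,8}: Z {4,5,6,7}->{4}; U {4,6,8}->{4}; Y {3,4,5,6,7,8}->{8}
Constraint 3 (Z < Y) on D(Z)={4} D(Y)={8}: no change
Constraint 4 (Y + V = U) on D(Y)={8} D(V)={3,4,5,6,7} D(U)={4}: Y {8}->{}; V {3,4,5,6,7}->{}; U {4}->{}
So after all 4 constraints: D(V) = {}

Answer: {}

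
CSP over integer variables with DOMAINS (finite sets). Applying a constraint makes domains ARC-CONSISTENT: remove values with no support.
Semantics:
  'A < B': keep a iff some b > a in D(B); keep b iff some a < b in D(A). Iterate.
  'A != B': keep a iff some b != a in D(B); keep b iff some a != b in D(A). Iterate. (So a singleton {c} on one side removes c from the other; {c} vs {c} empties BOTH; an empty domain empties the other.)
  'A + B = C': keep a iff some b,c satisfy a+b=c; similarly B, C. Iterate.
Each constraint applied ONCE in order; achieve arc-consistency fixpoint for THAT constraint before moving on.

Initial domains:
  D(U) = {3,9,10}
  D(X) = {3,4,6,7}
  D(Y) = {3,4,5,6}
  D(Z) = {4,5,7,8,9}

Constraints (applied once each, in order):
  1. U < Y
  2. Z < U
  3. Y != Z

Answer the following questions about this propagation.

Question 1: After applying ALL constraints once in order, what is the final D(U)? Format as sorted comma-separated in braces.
Constraint 1 (U < Y) on D(U)={3,9,10} D(Y)={3,4,5,6}: U {3,9,10}->{3}; Y {3,4,5,6}->{4,5,6}
Constraint 2 (Z < U) on D(Z)={4,5,7,8,9} D(U)={3}: Z {4,5,7,8,9}->{}; U {3}->{}
Constraint 3 (Y != Z) on D(Y)={4,5,6} D(Z)={}: Y {4,5,6}->{}
So after all 3 constraints: D(U) = {}

Answer: {}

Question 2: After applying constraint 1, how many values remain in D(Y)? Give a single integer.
Constraint 1 (U < Y) on D(U)={3,9,10} D(Y)={3,4,5,6}: U {3,9,10}->{3}; Y {3,4,5,6}->{4,5,6}
So after constraint 1: D(Y)={4,5,6}, size = 3

Answer: 3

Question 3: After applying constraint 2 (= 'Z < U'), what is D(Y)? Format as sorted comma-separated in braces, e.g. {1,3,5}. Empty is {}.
Answer: {4,5,6}

Derivation:
Constraint 1 (U < Y) on D(U)={3,9,10} D(Y)={3,4,5,6}: U {3,9,10}->{3}; Y {3,4,5,6}->{4,5,6}
Constraint 2 (Z < U) on D(Z)={4,5,7,8,9} D(U)={3}: Z {4,5,7,8,9}->{}; U {3}->{}
So after constraint 2: D(Y) = {4,5,6}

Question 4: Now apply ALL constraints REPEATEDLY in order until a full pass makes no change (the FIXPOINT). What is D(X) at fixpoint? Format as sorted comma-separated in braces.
Answer: {3,4,6,7}

Derivation:
pass 0 (initial): D(X)={3,4,6,7}
pass 1: U {3,9,10}->{}; Y {3,4,5,6}->{}; Z {4,5,7,8,9}->{}
pass 2: no change
Fixpoint after 2 passes: D(X) = {3,4,6,7}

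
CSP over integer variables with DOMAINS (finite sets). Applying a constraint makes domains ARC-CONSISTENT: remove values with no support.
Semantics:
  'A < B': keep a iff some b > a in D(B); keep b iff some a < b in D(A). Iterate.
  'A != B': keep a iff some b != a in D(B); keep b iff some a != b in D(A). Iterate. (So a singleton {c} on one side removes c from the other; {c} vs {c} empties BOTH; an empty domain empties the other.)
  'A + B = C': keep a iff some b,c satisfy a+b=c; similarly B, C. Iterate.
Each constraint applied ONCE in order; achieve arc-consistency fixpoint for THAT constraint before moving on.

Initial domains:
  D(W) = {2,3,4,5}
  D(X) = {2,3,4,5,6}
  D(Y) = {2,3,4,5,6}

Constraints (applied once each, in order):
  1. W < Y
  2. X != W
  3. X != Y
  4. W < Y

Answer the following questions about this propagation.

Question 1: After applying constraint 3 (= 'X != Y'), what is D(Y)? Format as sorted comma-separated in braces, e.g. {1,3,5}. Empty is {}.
Answer: {3,4,5,6}

Derivation:
Constraint 1 (W < Y) on D(W)={2,3,4,5} D(Y)={2,3,4,5,6}: Y {2,3,4,5,6}->{3,4,5,6}
Constraint 2 (X != W) on D(X)={2,3,4,5,6} D(W)={2,3,4,5}: no change
Constraint 3 (X != Y) on D(X)={2,3,4,5,6} D(Y)={3,4,5,6}: no change
So after constraint 3: D(Y) = {3,4,5,6}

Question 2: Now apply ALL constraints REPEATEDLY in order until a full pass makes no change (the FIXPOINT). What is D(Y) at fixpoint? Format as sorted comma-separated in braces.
Answer: {3,4,5,6}

Derivation:
pass 0 (initial): D(Y)={2,3,4,5,6}
pass 1: Y {2,3,4,5,6}->{3,4,5,6}
pass 2: no change
Fixpoint after 2 passes: D(Y) = {3,4,5,6}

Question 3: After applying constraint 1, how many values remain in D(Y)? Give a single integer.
Answer: 4

Derivation:
Constraint 1 (W < Y) on D(W)={2,3,4,5} D(Y)={2,3,4,5,6}: Y {2,3,4,5,6}->{3,4,5,6}
So after constraint 1: D(Y)={3,4,5,6}, size = 4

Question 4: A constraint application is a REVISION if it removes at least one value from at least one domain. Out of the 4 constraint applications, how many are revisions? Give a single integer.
Answer: 1

Derivation:
Constraint 1 (W < Y) on D(W)={2,3,4,5} D(Y)={2,3,4,5,6}: Y {2,3,4,5,6}->{3,4,5,6} => REVISION
Constraint 2 (X != W) on D(X)={2,3,4,5,6} D(W)={2,3,4,5}: no change => not a revision
Constraint 3 (X != Y) on D(X)={2,3,4,5,6} D(Y)={3,4,5,6}: no change => not a revision
Constraint 4 (W < Y) on D(W)={2,3,4,5} D(Y)={3,4,5,6}: no change => not a revision
Total revisions = 1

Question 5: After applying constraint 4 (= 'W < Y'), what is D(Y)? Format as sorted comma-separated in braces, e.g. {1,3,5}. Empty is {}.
Constraint 1 (W < Y) on D(W)={2,3,4,5} D(Y)={2,3,4,5,6}: Y {2,3,4,5,6}->{3,4,5,6}
Constraint 2 (X != W) on D(X)={2,3,4,5,6} D(W)={2,3,4,5}: no change
Constraint 3 (X != Y) on D(X)={2,3,4,5,6} D(Y)={3,4,5,6}: no change
Constraint 4 (W < Y) on D(W)={2,3,4,5} D(Y)={3,4,5,6}: no change
So after constraint 4: D(Y) = {3,4,5,6}

Answer: {3,4,5,6}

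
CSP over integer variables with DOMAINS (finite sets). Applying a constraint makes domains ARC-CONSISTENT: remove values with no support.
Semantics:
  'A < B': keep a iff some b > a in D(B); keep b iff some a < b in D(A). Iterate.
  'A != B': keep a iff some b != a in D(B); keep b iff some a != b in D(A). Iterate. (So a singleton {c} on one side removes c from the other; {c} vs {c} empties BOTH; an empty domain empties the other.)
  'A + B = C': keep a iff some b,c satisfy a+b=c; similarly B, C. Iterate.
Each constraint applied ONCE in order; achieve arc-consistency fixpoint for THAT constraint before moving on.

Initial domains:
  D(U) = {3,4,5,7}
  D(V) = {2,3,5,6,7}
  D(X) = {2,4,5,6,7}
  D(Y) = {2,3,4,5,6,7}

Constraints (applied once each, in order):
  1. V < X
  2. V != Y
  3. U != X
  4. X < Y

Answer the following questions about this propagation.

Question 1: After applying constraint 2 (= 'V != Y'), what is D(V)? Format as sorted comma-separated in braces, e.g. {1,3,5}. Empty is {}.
Constraint 1 (V < X) on D(V)={2,3,5,6,7} D(X)={2,4,5,6,7}: V {2,3,5,6,7}->{2,3,5,6}; X {2,4,5,6,7}->{4,5,6,7}
Constraint 2 (V != Y) on D(V)={2,3,5,6} D(Y)={2,3,4,5,6,7}: no change
So after constraint 2: D(V) = {2,3,5,6}

Answer: {2,3,5,6}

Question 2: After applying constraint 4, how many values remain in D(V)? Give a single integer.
Constraint 1 (V < X) on D(V)={2,3,5,6,7} D(X)={2,4,5,6,7}: V {2,3,5,6,7}->{2,3,5,6}; X {2,4,5,6,7}->{4,5,6,7}
Constraint 2 (V != Y) on D(V)={2,3,5,6} D(Y)={2,3,4,5,6,7}: no change
Constraint 3 (U != X) on D(U)={3,4,5,7} D(X)={4,5,6,7}: no change
Constraint 4 (X < Y) on D(X)={4,5,6,7} D(Y)={2,3,4,5,6,7}: X {4,5,6,7}->{4,5,6}; Y {2,3,4,5,6,7}->{5,6,7}
So after constraint 4: D(V)={2,3,5,6}, size = 4

Answer: 4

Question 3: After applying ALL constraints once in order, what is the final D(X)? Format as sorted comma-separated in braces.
Answer: {4,5,6}

Derivation:
Constraint 1 (V < X) on D(V)={2,3,5,6,7} D(X)={2,4,5,6,7}: V {2,3,5,6,7}->{2,3,5,6}; X {2,4,5,6,7}->{4,5,6,7}
Constraint 2 (V != Y) on D(V)={2,3,5,6} D(Y)={2,3,4,5,6,7}: no change
Constraint 3 (U != X) on D(U)={3,4,5,7} D(X)={4,5,6,7}: no change
Constraint 4 (X < Y) on D(X)={4,5,6,7} D(Y)={2,3,4,5,6,7}: X {4,5,6,7}->{4,5,6}; Y {2,3,4,5,6,7}->{5,6,7}
So after all 4 constraints: D(X) = {4,5,6}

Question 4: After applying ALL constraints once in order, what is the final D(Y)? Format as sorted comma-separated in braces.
Answer: {5,6,7}

Derivation:
Constraint 1 (V < X) on D(V)={2,3,5,6,7} D(X)={2,4,5,6,7}: V {2,3,5,6,7}->{2,3,5,6}; X {2,4,5,6,7}->{4,5,6,7}
Constraint 2 (V != Y) on D(V)={2,3,5,6} D(Y)={2,3,4,5,6,7}: no change
Constraint 3 (U != X) on D(U)={3,4,5,7} D(X)={4,5,6,7}: no change
Constraint 4 (X < Y) on D(X)={4,5,6,7} D(Y)={2,3,4,5,6,7}: X {4,5,6,7}->{4,5,6}; Y {2,3,4,5,6,7}->{5,6,7}
So after all 4 constraints: D(Y) = {5,6,7}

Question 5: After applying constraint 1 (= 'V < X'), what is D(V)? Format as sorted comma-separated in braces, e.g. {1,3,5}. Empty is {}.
Constraint 1 (V < X) on D(V)={2,3,5,6,7} D(X)={2,4,5,6,7}: V {2,3,5,6,7}->{2,3,5,6}; X {2,4,5,6,7}->{4,5,6,7}
So after constraint 1: D(V) = {2,3,5,6}

Answer: {2,3,5,6}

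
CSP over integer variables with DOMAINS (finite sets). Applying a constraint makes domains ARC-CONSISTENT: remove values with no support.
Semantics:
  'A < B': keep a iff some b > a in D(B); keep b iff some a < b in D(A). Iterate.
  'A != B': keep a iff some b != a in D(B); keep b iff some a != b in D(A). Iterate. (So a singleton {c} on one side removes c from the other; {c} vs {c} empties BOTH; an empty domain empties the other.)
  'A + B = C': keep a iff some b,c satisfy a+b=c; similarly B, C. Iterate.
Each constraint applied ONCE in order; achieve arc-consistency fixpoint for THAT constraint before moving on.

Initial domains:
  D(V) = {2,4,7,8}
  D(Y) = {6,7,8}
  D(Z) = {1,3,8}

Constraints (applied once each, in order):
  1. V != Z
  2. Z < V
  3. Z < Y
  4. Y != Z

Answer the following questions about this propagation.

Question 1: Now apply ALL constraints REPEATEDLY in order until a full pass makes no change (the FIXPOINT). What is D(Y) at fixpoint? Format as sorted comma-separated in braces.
Answer: {6,7,8}

Derivation:
pass 0 (initial): D(Y)={6,7,8}
pass 1: Z {1,3,8}->{1,3}
pass 2: no change
Fixpoint after 2 passes: D(Y) = {6,7,8}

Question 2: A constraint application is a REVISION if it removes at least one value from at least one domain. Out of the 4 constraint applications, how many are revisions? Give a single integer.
Constraint 1 (V != Z) on D(V)={2,4,7,8} D(Z)={1,3,8}: no change => not a revision
Constraint 2 (Z < V) on D(Z)={1,3,8} D(V)={2,4,7,8}: Z {1,3,8}->{1,3} => REVISION
Constraint 3 (Z < Y) on D(Z)={1,3} D(Y)={6,7,8}: no change => not a revision
Constraint 4 (Y != Z) on D(Y)={6,7,8} D(Z)={1,3}: no change => not a revision
Total revisions = 1

Answer: 1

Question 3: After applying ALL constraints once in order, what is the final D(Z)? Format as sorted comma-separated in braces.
Constraint 1 (V != Z) on D(V)={2,4,7,8} D(Z)={1,3,8}: no change
Constraint 2 (Z < V) on D(Z)={1,3,8} D(V)={2,4,7,8}: Z {1,3,8}->{1,3}
Constraint 3 (Z < Y) on D(Z)={1,3} D(Y)={6,7,8}: no change
Constraint 4 (Y != Z) on D(Y)={6,7,8} D(Z)={1,3}: no change
So after all 4 constraints: D(Z) = {1,3}

Answer: {1,3}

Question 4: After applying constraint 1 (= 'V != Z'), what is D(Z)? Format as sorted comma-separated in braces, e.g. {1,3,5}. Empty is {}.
Constraint 1 (V != Z) on D(V)={2,4,7,8} D(Z)={1,3,8}: no change
So after constraint 1: D(Z) = {1,3,8}

Answer: {1,3,8}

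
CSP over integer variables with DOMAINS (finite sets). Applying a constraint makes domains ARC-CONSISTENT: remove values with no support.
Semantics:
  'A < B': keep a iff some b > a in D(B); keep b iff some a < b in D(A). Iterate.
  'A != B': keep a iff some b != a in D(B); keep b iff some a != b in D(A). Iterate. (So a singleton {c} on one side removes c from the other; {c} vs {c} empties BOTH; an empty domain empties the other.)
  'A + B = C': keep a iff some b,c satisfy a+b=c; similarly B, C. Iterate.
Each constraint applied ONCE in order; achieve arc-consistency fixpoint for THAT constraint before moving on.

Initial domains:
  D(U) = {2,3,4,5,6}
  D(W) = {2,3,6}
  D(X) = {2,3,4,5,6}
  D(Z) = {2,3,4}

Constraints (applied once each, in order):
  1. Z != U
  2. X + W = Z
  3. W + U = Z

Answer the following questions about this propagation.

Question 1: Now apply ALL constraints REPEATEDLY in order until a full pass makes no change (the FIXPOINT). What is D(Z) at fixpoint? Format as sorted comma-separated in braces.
pass 0 (initial): D(Z)={2,3,4}
pass 1: U {2,3,4,5,6}->{2}; W {2,3,6}->{2}; X {2,3,4,5,6}->{2}; Z {2,3,4}->{4}
pass 2: no change
Fixpoint after 2 passes: D(Z) = {4}

Answer: {4}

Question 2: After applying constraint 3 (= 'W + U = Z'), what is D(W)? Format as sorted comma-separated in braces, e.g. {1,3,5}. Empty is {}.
Constraint 1 (Z != U) on D(Z)={2,3,4} D(U)={2,3,4,5,6}: no change
Constraint 2 (X + W = Z) on D(X)={2,3,4,5,6} D(W)={2,3,6} D(Z)={2,3,4}: X {2,3,4,5,6}->{2}; W {2,3,6}->{2}; Z {2,3,4}->{4}
Constraint 3 (W + U = Z) on D(W)={2} D(U)={2,3,4,5,6} D(Z)={4}: U {2,3,4,5,6}->{2}
So after constraint 3: D(W) = {2}

Answer: {2}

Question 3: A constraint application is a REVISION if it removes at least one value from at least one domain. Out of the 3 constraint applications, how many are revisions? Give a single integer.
Answer: 2

Derivation:
Constraint 1 (Z != U) on D(Z)={2,3,4} D(U)={2,3,4,5,6}: no change => not a revision
Constraint 2 (X + W = Z) on D(X)={2,3,4,5,6} D(W)={2,3,6} D(Z)={2,3,4}: X {2,3,4,5,6}->{2}; W {2,3,6}->{2}; Z {2,3,4}->{4} => REVISION
Constraint 3 (W + U = Z) on D(W)={2} D(U)={2,3,4,5,6} D(Z)={4}: U {2,3,4,5,6}->{2} => REVISION
Total revisions = 2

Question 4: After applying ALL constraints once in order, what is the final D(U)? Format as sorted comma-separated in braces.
Answer: {2}

Derivation:
Constraint 1 (Z != U) on D(Z)={2,3,4} D(U)={2,3,4,5,6}: no change
Constraint 2 (X + W = Z) on D(X)={2,3,4,5,6} D(W)={2,3,6} D(Z)={2,3,4}: X {2,3,4,5,6}->{2}; W {2,3,6}->{2}; Z {2,3,4}->{4}
Constraint 3 (W + U = Z) on D(W)={2} D(U)={2,3,4,5,6} D(Z)={4}: U {2,3,4,5,6}->{2}
So after all 3 constraints: D(U) = {2}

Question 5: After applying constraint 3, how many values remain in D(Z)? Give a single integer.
Constraint 1 (Z != U) on D(Z)={2,3,4} D(U)={2,3,4,5,6}: no change
Constraint 2 (X + W = Z) on D(X)={2,3,4,5,6} D(W)={2,3,6} D(Z)={2,3,4}: X {2,3,4,5,6}->{2}; W {2,3,6}->{2}; Z {2,3,4}->{4}
Constraint 3 (W + U = Z) on D(W)={2} D(U)={2,3,4,5,6} D(Z)={4}: U {2,3,4,5,6}->{2}
So after constraint 3: D(Z)={4}, size = 1

Answer: 1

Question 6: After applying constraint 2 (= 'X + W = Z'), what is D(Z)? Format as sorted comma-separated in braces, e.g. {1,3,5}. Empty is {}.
Answer: {4}

Derivation:
Constraint 1 (Z != U) on D(Z)={2,3,4} D(U)={2,3,4,5,6}: no change
Constraint 2 (X + W = Z) on D(X)={2,3,4,5,6} D(W)={2,3,6} D(Z)={2,3,4}: X {2,3,4,5,6}->{2}; W {2,3,6}->{2}; Z {2,3,4}->{4}
So after constraint 2: D(Z) = {4}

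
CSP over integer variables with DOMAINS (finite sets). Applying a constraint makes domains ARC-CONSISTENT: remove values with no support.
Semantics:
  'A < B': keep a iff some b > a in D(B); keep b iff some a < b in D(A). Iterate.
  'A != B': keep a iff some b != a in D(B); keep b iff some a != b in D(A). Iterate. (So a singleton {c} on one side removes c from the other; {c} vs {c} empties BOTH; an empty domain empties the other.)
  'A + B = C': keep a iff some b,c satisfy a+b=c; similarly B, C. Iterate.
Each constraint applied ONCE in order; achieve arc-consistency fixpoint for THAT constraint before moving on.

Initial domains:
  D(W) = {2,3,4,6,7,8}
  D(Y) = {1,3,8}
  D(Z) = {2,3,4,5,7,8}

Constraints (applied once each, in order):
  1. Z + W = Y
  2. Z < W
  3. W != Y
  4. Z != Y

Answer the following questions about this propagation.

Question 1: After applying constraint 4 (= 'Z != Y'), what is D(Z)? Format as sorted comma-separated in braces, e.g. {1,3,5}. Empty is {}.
Answer: {2,4,5}

Derivation:
Constraint 1 (Z + W = Y) on D(Z)={2,3,4,5,7,8} D(W)={2,3,4,6,7,8} D(Y)={1,3,8}: Z {2,3,4,5,7,8}->{2,4,5}; W {2,3,4,6,7,8}->{3,4,6}; Y {1,3,8}->{8}
Constraint 2 (Z < W) on D(Z)={2,4,5} D(W)={3,4,6}: no change
Constraint 3 (W != Y) on D(W)={3,4,6} D(Y)={8}: no change
Constraint 4 (Z != Y) on D(Z)={2,4,5} D(Y)={8}: no change
So after constraint 4: D(Z) = {2,4,5}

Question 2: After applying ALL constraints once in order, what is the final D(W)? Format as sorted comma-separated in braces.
Answer: {3,4,6}

Derivation:
Constraint 1 (Z + W = Y) on D(Z)={2,3,4,5,7,8} D(W)={2,3,4,6,7,8} D(Y)={1,3,8}: Z {2,3,4,5,7,8}->{2,4,5}; W {2,3,4,6,7,8}->{3,4,6}; Y {1,3,8}->{8}
Constraint 2 (Z < W) on D(Z)={2,4,5} D(W)={3,4,6}: no change
Constraint 3 (W != Y) on D(W)={3,4,6} D(Y)={8}: no change
Constraint 4 (Z != Y) on D(Z)={2,4,5} D(Y)={8}: no change
So after all 4 constraints: D(W) = {3,4,6}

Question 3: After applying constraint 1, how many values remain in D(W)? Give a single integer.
Answer: 3

Derivation:
Constraint 1 (Z + W = Y) on D(Z)={2,3,4,5,7,8} D(W)={2,3,4,6,7,8} D(Y)={1,3,8}: Z {2,3,4,5,7,8}->{2,4,5}; W {2,3,4,6,7,8}->{3,4,6}; Y {1,3,8}->{8}
So after constraint 1: D(W)={3,4,6}, size = 3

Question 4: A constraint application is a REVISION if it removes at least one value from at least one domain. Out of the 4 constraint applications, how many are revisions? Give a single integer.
Answer: 1

Derivation:
Constraint 1 (Z + W = Y) on D(Z)={2,3,4,5,7,8} D(W)={2,3,4,6,7,8} D(Y)={1,3,8}: Z {2,3,4,5,7,8}->{2,4,5}; W {2,3,4,6,7,8}->{3,4,6}; Y {1,3,8}->{8} => REVISION
Constraint 2 (Z < W) on D(Z)={2,4,5} D(W)={3,4,6}: no change => not a revision
Constraint 3 (W != Y) on D(W)={3,4,6} D(Y)={8}: no change => not a revision
Constraint 4 (Z != Y) on D(Z)={2,4,5} D(Y)={8}: no change => not a revision
Total revisions = 1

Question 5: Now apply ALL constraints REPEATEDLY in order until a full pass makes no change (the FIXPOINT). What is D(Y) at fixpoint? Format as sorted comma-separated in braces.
pass 0 (initial): D(Y)={1,3,8}
pass 1: W {2,3,4,6,7,8}->{3,4,6}; Y {1,3,8}->{8}; Z {2,3,4,5,7,8}->{2,4,5}
pass 2: no change
Fixpoint after 2 passes: D(Y) = {8}

Answer: {8}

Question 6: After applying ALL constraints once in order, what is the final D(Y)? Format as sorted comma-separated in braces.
Constraint 1 (Z + W = Y) on D(Z)={2,3,4,5,7,8} D(W)={2,3,4,6,7,8} D(Y)={1,3,8}: Z {2,3,4,5,7,8}->{2,4,5}; W {2,3,4,6,7,8}->{3,4,6}; Y {1,3,8}->{8}
Constraint 2 (Z < W) on D(Z)={2,4,5} D(W)={3,4,6}: no change
Constraint 3 (W != Y) on D(W)={3,4,6} D(Y)={8}: no change
Constraint 4 (Z != Y) on D(Z)={2,4,5} D(Y)={8}: no change
So after all 4 constraints: D(Y) = {8}

Answer: {8}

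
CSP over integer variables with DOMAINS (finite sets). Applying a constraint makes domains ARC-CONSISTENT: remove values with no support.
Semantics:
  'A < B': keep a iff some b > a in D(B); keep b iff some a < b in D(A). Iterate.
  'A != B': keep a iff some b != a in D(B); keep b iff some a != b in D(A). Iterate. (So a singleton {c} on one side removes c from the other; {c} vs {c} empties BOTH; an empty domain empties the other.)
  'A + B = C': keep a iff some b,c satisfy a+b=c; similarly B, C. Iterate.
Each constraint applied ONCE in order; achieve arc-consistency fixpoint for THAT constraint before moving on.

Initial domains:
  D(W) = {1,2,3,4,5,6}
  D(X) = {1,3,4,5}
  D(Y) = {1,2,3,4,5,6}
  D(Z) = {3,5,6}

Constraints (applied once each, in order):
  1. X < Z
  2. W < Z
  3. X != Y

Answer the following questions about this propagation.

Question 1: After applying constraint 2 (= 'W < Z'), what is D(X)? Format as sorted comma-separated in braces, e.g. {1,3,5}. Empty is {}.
Constraint 1 (X < Z) on D(X)={1,3,4,5} D(Z)={3,5,6}: no change
Constraint 2 (W < Z) on D(W)={1,2,3,4,5,6} D(Z)={3,5,6}: W {1,2,3,4,5,6}->{1,2,3,4,5}
So after constraint 2: D(X) = {1,3,4,5}

Answer: {1,3,4,5}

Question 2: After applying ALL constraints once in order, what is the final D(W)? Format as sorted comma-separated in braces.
Answer: {1,2,3,4,5}

Derivation:
Constraint 1 (X < Z) on D(X)={1,3,4,5} D(Z)={3,5,6}: no change
Constraint 2 (W < Z) on D(W)={1,2,3,4,5,6} D(Z)={3,5,6}: W {1,2,3,4,5,6}->{1,2,3,4,5}
Constraint 3 (X != Y) on D(X)={1,3,4,5} D(Y)={1,2,3,4,5,6}: no change
So after all 3 constraints: D(W) = {1,2,3,4,5}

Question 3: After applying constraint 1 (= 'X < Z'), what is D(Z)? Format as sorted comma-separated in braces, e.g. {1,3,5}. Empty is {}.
Constraint 1 (X < Z) on D(X)={1,3,4,5} D(Z)={3,5,6}: no change
So after constraint 1: D(Z) = {3,5,6}

Answer: {3,5,6}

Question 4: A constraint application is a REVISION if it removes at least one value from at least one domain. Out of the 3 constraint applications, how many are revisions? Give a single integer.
Answer: 1

Derivation:
Constraint 1 (X < Z) on D(X)={1,3,4,5} D(Z)={3,5,6}: no change => not a revision
Constraint 2 (W < Z) on D(W)={1,2,3,4,5,6} D(Z)={3,5,6}: W {1,2,3,4,5,6}->{1,2,3,4,5} => REVISION
Constraint 3 (X != Y) on D(X)={1,3,4,5} D(Y)={1,2,3,4,5,6}: no change => not a revision
Total revisions = 1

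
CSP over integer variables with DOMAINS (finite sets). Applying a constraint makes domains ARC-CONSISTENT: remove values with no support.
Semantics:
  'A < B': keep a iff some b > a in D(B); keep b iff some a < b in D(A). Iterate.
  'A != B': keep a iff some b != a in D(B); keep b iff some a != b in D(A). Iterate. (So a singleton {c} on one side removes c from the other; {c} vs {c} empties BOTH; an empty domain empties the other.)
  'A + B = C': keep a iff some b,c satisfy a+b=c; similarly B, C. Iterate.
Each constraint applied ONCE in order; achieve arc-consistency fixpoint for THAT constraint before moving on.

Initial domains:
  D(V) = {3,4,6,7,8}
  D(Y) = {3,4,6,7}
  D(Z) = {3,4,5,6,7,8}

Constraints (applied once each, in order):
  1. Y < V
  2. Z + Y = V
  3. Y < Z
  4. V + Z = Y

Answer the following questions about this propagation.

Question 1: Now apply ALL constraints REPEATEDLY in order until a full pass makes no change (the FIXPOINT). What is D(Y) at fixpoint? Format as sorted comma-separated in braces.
Answer: {}

Derivation:
pass 0 (initial): D(Y)={3,4,6,7}
pass 1: V {3,4,6,7,8}->{}; Y {3,4,6,7}->{}; Z {3,4,5,6,7,8}->{}
pass 2: no change
Fixpoint after 2 passes: D(Y) = {}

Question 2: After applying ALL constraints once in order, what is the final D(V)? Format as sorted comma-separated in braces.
Answer: {}

Derivation:
Constraint 1 (Y < V) on D(Y)={3,4,6,7} D(V)={3,4,6,7,8}: V {3,4,6,7,8}->{4,6,7,8}
Constraint 2 (Z + Y = V) on D(Z)={3,4,5,6,7,8} D(Y)={3,4,6,7} D(V)={4,6,7,8}: Z {3,4,5,6,7,8}->{3,4,5}; Y {3,4,6,7}->{3,4}; V {4,6,7,8}->{6,7,8}
Constraint 3 (Y < Z) on D(Y)={3,4} D(Z)={3,4,5}: Z {3,4,5}->{4,5}
Constraint 4 (V + Z = Y) on D(V)={6,7,8} D(Z)={4,5} D(Y)={3,4}: V {6,7,8}->{}; Z {4,5}->{}; Y {3,4}->{}
So after all 4 constraints: D(V) = {}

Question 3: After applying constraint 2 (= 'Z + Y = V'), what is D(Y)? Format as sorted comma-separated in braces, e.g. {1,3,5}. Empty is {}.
Constraint 1 (Y < V) on D(Y)={3,4,6,7} D(V)={3,4,6,7,8}: V {3,4,6,7,8}->{4,6,7,8}
Constraint 2 (Z + Y = V) on D(Z)={3,4,5,6,7,8} D(Y)={3,4,6,7} D(V)={4,6,7,8}: Z {3,4,5,6,7,8}->{3,4,5}; Y {3,4,6,7}->{3,4}; V {4,6,7,8}->{6,7,8}
So after constraint 2: D(Y) = {3,4}

Answer: {3,4}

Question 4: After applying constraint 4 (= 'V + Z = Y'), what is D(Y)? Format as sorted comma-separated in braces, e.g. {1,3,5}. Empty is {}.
Answer: {}

Derivation:
Constraint 1 (Y < V) on D(Y)={3,4,6,7} D(V)={3,4,6,7,8}: V {3,4,6,7,8}->{4,6,7,8}
Constraint 2 (Z + Y = V) on D(Z)={3,4,5,6,7,8} D(Y)={3,4,6,7} D(V)={4,6,7,8}: Z {3,4,5,6,7,8}->{3,4,5}; Y {3,4,6,7}->{3,4}; V {4,6,7,8}->{6,7,8}
Constraint 3 (Y < Z) on D(Y)={3,4} D(Z)={3,4,5}: Z {3,4,5}->{4,5}
Constraint 4 (V + Z = Y) on D(V)={6,7,8} D(Z)={4,5} D(Y)={3,4}: V {6,7,8}->{}; Z {4,5}->{}; Y {3,4}->{}
So after constraint 4: D(Y) = {}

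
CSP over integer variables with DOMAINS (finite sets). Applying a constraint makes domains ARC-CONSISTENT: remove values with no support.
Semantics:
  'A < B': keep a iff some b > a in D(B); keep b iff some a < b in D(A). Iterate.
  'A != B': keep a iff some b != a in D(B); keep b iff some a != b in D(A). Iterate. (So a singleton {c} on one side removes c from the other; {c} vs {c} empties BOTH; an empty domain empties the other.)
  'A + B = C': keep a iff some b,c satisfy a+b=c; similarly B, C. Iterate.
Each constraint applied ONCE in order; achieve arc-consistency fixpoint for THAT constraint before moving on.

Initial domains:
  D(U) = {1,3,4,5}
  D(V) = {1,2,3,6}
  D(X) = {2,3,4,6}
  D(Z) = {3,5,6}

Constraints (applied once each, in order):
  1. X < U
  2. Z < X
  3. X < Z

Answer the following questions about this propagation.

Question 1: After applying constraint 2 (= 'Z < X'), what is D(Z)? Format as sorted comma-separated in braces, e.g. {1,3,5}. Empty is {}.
Answer: {3}

Derivation:
Constraint 1 (X < U) on D(X)={2,3,4,6} D(U)={1,3,4,5}: X {2,3,4,6}->{2,3,4}; U {1,3,4,5}->{3,4,5}
Constraint 2 (Z < X) on D(Z)={3,5,6} D(X)={2,3,4}: Z {3,5,6}->{3}; X {2,3,4}->{4}
So after constraint 2: D(Z) = {3}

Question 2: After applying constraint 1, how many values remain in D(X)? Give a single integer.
Constraint 1 (X < U) on D(X)={2,3,4,6} D(U)={1,3,4,5}: X {2,3,4,6}->{2,3,4}; U {1,3,4,5}->{3,4,5}
So after constraint 1: D(X)={2,3,4}, size = 3

Answer: 3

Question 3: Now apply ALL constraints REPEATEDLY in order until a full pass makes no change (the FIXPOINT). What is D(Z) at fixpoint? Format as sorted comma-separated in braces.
Answer: {}

Derivation:
pass 0 (initial): D(Z)={3,5,6}
pass 1: U {1,3,4,5}->{3,4,5}; X {2,3,4,6}->{}; Z {3,5,6}->{}
pass 2: U {3,4,5}->{}
pass 3: no change
Fixpoint after 3 passes: D(Z) = {}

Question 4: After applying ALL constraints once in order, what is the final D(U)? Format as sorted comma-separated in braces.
Constraint 1 (X < U) on D(X)={2,3,4,6} D(U)={1,3,4,5}: X {2,3,4,6}->{2,3,4}; U {1,3,4,5}->{3,4,5}
Constraint 2 (Z < X) on D(Z)={3,5,6} D(X)={2,3,4}: Z {3,5,6}->{3}; X {2,3,4}->{4}
Constraint 3 (X < Z) on D(X)={4} D(Z)={3}: X {4}->{}; Z {3}->{}
So after all 3 constraints: D(U) = {3,4,5}

Answer: {3,4,5}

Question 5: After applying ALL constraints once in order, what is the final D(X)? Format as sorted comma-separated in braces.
Constraint 1 (X < U) on D(X)={2,3,4,6} D(U)={1,3,4,5}: X {2,3,4,6}->{2,3,4}; U {1,3,4,5}->{3,4,5}
Constraint 2 (Z < X) on D(Z)={3,5,6} D(X)={2,3,4}: Z {3,5,6}->{3}; X {2,3,4}->{4}
Constraint 3 (X < Z) on D(X)={4} D(Z)={3}: X {4}->{}; Z {3}->{}
So after all 3 constraints: D(X) = {}

Answer: {}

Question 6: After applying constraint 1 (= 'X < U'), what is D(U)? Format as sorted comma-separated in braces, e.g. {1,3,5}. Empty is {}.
Constraint 1 (X < U) on D(X)={2,3,4,6} D(U)={1,3,4,5}: X {2,3,4,6}->{2,3,4}; U {1,3,4,5}->{3,4,5}
So after constraint 1: D(U) = {3,4,5}

Answer: {3,4,5}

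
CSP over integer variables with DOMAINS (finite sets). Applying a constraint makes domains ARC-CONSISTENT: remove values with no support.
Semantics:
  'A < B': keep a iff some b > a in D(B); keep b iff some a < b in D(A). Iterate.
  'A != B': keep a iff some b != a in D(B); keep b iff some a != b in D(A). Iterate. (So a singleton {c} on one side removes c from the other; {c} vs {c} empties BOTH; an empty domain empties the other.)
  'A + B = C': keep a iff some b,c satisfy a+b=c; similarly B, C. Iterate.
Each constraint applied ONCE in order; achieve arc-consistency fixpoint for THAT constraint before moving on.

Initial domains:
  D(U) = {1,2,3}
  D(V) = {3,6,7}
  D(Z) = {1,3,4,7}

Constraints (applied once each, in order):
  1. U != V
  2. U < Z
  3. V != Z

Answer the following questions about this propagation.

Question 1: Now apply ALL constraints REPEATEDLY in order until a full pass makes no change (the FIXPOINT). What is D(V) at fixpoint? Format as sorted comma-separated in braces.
Answer: {3,6,7}

Derivation:
pass 0 (initial): D(V)={3,6,7}
pass 1: Z {1,3,4,7}->{3,4,7}
pass 2: no change
Fixpoint after 2 passes: D(V) = {3,6,7}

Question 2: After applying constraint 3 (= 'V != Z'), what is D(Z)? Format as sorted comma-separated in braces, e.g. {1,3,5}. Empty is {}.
Answer: {3,4,7}

Derivation:
Constraint 1 (U != V) on D(U)={1,2,3} D(V)={3,6,7}: no change
Constraint 2 (U < Z) on D(U)={1,2,3} D(Z)={1,3,4,7}: Z {1,3,4,7}->{3,4,7}
Constraint 3 (V != Z) on D(V)={3,6,7} D(Z)={3,4,7}: no change
So after constraint 3: D(Z) = {3,4,7}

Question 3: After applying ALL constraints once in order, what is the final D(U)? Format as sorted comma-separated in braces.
Constraint 1 (U != V) on D(U)={1,2,3} D(V)={3,6,7}: no change
Constraint 2 (U < Z) on D(U)={1,2,3} D(Z)={1,3,4,7}: Z {1,3,4,7}->{3,4,7}
Constraint 3 (V != Z) on D(V)={3,6,7} D(Z)={3,4,7}: no change
So after all 3 constraints: D(U) = {1,2,3}

Answer: {1,2,3}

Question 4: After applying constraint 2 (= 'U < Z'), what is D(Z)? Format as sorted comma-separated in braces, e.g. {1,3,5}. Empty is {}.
Constraint 1 (U != V) on D(U)={1,2,3} D(V)={3,6,7}: no change
Constraint 2 (U < Z) on D(U)={1,2,3} D(Z)={1,3,4,7}: Z {1,3,4,7}->{3,4,7}
So after constraint 2: D(Z) = {3,4,7}

Answer: {3,4,7}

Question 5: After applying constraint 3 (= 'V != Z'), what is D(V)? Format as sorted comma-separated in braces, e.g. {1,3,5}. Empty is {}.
Answer: {3,6,7}

Derivation:
Constraint 1 (U != V) on D(U)={1,2,3} D(V)={3,6,7}: no change
Constraint 2 (U < Z) on D(U)={1,2,3} D(Z)={1,3,4,7}: Z {1,3,4,7}->{3,4,7}
Constraint 3 (V != Z) on D(V)={3,6,7} D(Z)={3,4,7}: no change
So after constraint 3: D(V) = {3,6,7}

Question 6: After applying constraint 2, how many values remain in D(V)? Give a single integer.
Answer: 3

Derivation:
Constraint 1 (U != V) on D(U)={1,2,3} D(V)={3,6,7}: no change
Constraint 2 (U < Z) on D(U)={1,2,3} D(Z)={1,3,4,7}: Z {1,3,4,7}->{3,4,7}
So after constraint 2: D(V)={3,6,7}, size = 3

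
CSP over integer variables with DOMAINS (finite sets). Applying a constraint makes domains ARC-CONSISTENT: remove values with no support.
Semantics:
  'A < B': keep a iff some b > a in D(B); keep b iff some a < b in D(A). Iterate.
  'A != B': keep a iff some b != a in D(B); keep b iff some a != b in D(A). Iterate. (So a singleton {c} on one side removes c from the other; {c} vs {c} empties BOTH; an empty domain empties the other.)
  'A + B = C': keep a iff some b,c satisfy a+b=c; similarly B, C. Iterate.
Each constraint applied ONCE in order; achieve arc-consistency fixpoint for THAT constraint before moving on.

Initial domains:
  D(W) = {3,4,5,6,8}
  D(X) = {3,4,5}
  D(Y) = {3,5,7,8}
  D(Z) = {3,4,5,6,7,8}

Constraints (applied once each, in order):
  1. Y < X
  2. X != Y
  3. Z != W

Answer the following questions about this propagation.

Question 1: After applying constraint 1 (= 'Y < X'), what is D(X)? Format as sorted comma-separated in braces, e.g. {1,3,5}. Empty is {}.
Constraint 1 (Y < X) on D(Y)={3,5,7,8} D(X)={3,4,5}: Y {3,5,7,8}->{3}; X {3,4,5}->{4,5}
So after constraint 1: D(X) = {4,5}

Answer: {4,5}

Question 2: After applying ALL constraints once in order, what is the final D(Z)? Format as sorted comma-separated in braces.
Answer: {3,4,5,6,7,8}

Derivation:
Constraint 1 (Y < X) on D(Y)={3,5,7,8} D(X)={3,4,5}: Y {3,5,7,8}->{3}; X {3,4,5}->{4,5}
Constraint 2 (X != Y) on D(X)={4,5} D(Y)={3}: no change
Constraint 3 (Z != W) on D(Z)={3,4,5,6,7,8} D(W)={3,4,5,6,8}: no change
So after all 3 constraints: D(Z) = {3,4,5,6,7,8}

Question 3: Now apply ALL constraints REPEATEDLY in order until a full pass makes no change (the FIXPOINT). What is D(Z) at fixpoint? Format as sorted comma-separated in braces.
Answer: {3,4,5,6,7,8}

Derivation:
pass 0 (initial): D(Z)={3,4,5,6,7,8}
pass 1: X {3,4,5}->{4,5}; Y {3,5,7,8}->{3}
pass 2: no change
Fixpoint after 2 passes: D(Z) = {3,4,5,6,7,8}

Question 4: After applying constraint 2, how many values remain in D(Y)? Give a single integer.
Constraint 1 (Y < X) on D(Y)={3,5,7,8} D(X)={3,4,5}: Y {3,5,7,8}->{3}; X {3,4,5}->{4,5}
Constraint 2 (X != Y) on D(X)={4,5} D(Y)={3}: no change
So after constraint 2: D(Y)={3}, size = 1

Answer: 1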